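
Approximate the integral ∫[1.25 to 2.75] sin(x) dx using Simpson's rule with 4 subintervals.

f(x) = sin(x)
a = 1.25, b = 2.75, n = 4
h = (b - a)/n = 0.375000

Simpson's rule: (h/3)[f(x₀) + 4f(x₁) + 2f(x₂) + ... + f(xₙ)]

x_0 = 1.2500, f(x_0) = 0.948985, coefficient = 1
x_1 = 1.6250, f(x_1) = 0.998531, coefficient = 4
x_2 = 2.0000, f(x_2) = 0.909297, coefficient = 2
x_3 = 2.3750, f(x_3) = 0.693685, coefficient = 4
x_4 = 2.7500, f(x_4) = 0.381661, coefficient = 1

I ≈ (0.375000/3) × 9.918106 = 1.239763
Exact value: 1.239625
Error: 0.000139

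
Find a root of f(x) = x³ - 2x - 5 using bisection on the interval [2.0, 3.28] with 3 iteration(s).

f(x) = x³ - 2x - 5
Initial interval: [2.0, 3.28]

Iteration 1:
  c_1 = (2.000000 + 3.280000)/2 = 2.640000
  f(c_1) = f(2.640000) = 8.119744
  f(a) × f(c) < 0, new interval: [2.000000, 2.640000]
Iteration 2:
  c_2 = (2.000000 + 2.640000)/2 = 2.320000
  f(c_2) = f(2.320000) = 2.847168
  f(a) × f(c) < 0, new interval: [2.000000, 2.320000]
Iteration 3:
  c_3 = (2.000000 + 2.320000)/2 = 2.160000
  f(c_3) = f(2.160000) = 0.757696
  f(a) × f(c) < 0, new interval: [2.000000, 2.160000]

After 3 iteration(s), the approximation is c_3 = 2.160000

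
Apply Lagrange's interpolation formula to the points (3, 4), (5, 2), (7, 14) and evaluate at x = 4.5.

Lagrange interpolation formula:
P(x) = Σ yᵢ × Lᵢ(x)
where Lᵢ(x) = Π_{j≠i} (x - xⱼ)/(xᵢ - xⱼ)

L_0(4.5) = (4.5 - 5)/(3 - 5) × (4.5 - 7)/(3 - 7) = 0.156250
L_1(4.5) = (4.5 - 3)/(5 - 3) × (4.5 - 7)/(5 - 7) = 0.937500
L_2(4.5) = (4.5 - 3)/(7 - 3) × (4.5 - 5)/(7 - 5) = -0.093750

P(4.5) = 4×L_0(4.5) + 2×L_1(4.5) + 14×L_2(4.5)
P(4.5) = 1.187500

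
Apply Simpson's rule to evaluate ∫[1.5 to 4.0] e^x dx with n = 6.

f(x) = e^x
a = 1.5, b = 4.0, n = 6
h = (b - a)/n = 0.416667

Simpson's rule: (h/3)[f(x₀) + 4f(x₁) + 2f(x₂) + ... + f(xₙ)]

x_0 = 1.5000, f(x_0) = 4.481689, coefficient = 1
x_1 = 1.9167, f(x_1) = 6.798260, coefficient = 4
x_2 = 2.3333, f(x_2) = 10.312259, coefficient = 2
x_3 = 2.7500, f(x_3) = 15.642632, coefficient = 4
x_4 = 3.1667, f(x_4) = 23.728258, coefficient = 2
x_5 = 3.5833, f(x_5) = 35.993319, coefficient = 4
x_6 = 4.0000, f(x_6) = 54.598150, coefficient = 1

I ≈ (0.416667/3) × 360.897715 = 50.124683
Exact value: 50.116461
Error: 0.008222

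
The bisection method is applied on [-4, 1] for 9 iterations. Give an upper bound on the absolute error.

Bisection error bound: |error| ≤ (b-a)/2^n
|error| ≤ (1 - (-4))/2^9 = 5/2^9
|error| ≤ 0.0097656250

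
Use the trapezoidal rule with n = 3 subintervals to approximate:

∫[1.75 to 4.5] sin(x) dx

f(x) = sin(x)
a = 1.75, b = 4.5, n = 3
h = (b - a)/n = 0.916667

Trapezoidal rule: (h/2)[f(x₀) + 2f(x₁) + 2f(x₂) + ... + f(xₙ)]

x_0 = 1.7500, f(x_0) = 0.983986, coefficient = 1
x_1 = 2.6667, f(x_1) = 0.457273, coefficient = 2
x_2 = 3.5833, f(x_2) = -0.427514, coefficient = 2
x_3 = 4.5000, f(x_3) = -0.977530, coefficient = 1

I ≈ (0.916667/2) × 0.065974 = 0.030238
Exact value: 0.032550
Error: 0.002312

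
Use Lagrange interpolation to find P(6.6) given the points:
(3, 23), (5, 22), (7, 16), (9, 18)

Lagrange interpolation formula:
P(x) = Σ yᵢ × Lᵢ(x)
where Lᵢ(x) = Π_{j≠i} (x - xⱼ)/(xᵢ - xⱼ)

L_0(6.6) = (6.6 - 5)/(3 - 5) × (6.6 - 7)/(3 - 7) × (6.6 - 9)/(3 - 9) = -0.032000
L_1(6.6) = (6.6 - 3)/(5 - 3) × (6.6 - 7)/(5 - 7) × (6.6 - 9)/(5 - 9) = 0.216000
L_2(6.6) = (6.6 - 3)/(7 - 3) × (6.6 - 5)/(7 - 5) × (6.6 - 9)/(7 - 9) = 0.864000
L_3(6.6) = (6.6 - 3)/(9 - 3) × (6.6 - 5)/(9 - 5) × (6.6 - 7)/(9 - 7) = -0.048000

P(6.6) = 23×L_0(6.6) + 22×L_1(6.6) + 16×L_2(6.6) + 18×L_3(6.6)
P(6.6) = 16.976000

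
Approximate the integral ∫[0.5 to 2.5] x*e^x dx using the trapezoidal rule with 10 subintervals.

f(x) = x*e^x
a = 0.5, b = 2.5, n = 10
h = (b - a)/n = 0.200000

Trapezoidal rule: (h/2)[f(x₀) + 2f(x₁) + 2f(x₂) + ... + f(xₙ)]

x_0 = 0.5000, f(x_0) = 0.824361, coefficient = 1
x_1 = 0.7000, f(x_1) = 1.409627, coefficient = 2
x_2 = 0.9000, f(x_2) = 2.213643, coefficient = 2
x_3 = 1.1000, f(x_3) = 3.304583, coefficient = 2
x_4 = 1.3000, f(x_4) = 4.770086, coefficient = 2
x_5 = 1.5000, f(x_5) = 6.722534, coefficient = 2
x_6 = 1.7000, f(x_6) = 9.305711, coefficient = 2
x_7 = 1.9000, f(x_7) = 12.703199, coefficient = 2
x_8 = 2.1000, f(x_8) = 17.148957, coefficient = 2
x_9 = 2.3000, f(x_9) = 22.940620, coefficient = 2
x_10 = 2.5000, f(x_10) = 30.456235, coefficient = 1

I ≈ (0.200000/2) × 192.318512 = 19.231851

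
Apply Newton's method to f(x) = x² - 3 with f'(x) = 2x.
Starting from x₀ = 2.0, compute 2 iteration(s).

f(x) = x² - 3
f'(x) = 2x
x₀ = 2.0

Newton-Raphson formula: x_{n+1} = x_n - f(x_n)/f'(x_n)

Iteration 1:
  f(2.000000) = 1.000000
  f'(2.000000) = 4.000000
  x_1 = 2.000000 - 1.000000/4.000000 = 1.750000
Iteration 2:
  f(1.750000) = 0.062500
  f'(1.750000) = 3.500000
  x_2 = 1.750000 - 0.062500/3.500000 = 1.732143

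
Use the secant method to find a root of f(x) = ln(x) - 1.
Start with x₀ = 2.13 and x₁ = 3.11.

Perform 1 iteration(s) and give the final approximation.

f(x) = ln(x) - 1
x₀ = 2.13, x₁ = 3.11

Secant formula: x_{n+1} = x_n - f(x_n)(x_n - x_{n-1})/(f(x_n) - f(x_{n-1}))

Iteration 1:
  f(2.130000) = -0.243878
  f(3.110000) = 0.134623
  x_2 = 3.110000 - 0.134623×(3.110000 - 2.130000)/(0.134623 - (-0.243878))
       = 2.761440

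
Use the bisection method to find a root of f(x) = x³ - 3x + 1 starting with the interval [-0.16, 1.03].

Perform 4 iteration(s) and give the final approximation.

f(x) = x³ - 3x + 1
Initial interval: [-0.16, 1.03]

Iteration 1:
  c_1 = (-0.160000 + 1.030000)/2 = 0.435000
  f(c_1) = f(0.435000) = -0.222687
  f(a) × f(c) < 0, new interval: [-0.160000, 0.435000]
Iteration 2:
  c_2 = (-0.160000 + 0.435000)/2 = 0.137500
  f(c_2) = f(0.137500) = 0.590100
  f(a) × f(c) ≥ 0, new interval: [0.137500, 0.435000]
Iteration 3:
  c_3 = (0.137500 + 0.435000)/2 = 0.286250
  f(c_3) = f(0.286250) = 0.164705
  f(a) × f(c) ≥ 0, new interval: [0.286250, 0.435000]
Iteration 4:
  c_4 = (0.286250 + 0.435000)/2 = 0.360625
  f(c_4) = f(0.360625) = -0.034976
  f(a) × f(c) < 0, new interval: [0.286250, 0.360625]

After 4 iteration(s), the approximation is c_4 = 0.360625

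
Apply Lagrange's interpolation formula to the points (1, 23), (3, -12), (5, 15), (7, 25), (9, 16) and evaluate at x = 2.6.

Lagrange interpolation formula:
P(x) = Σ yᵢ × Lᵢ(x)
where Lᵢ(x) = Π_{j≠i} (x - xⱼ)/(xᵢ - xⱼ)

L_0(2.6) = (2.6 - 3)/(1 - 3) × (2.6 - 5)/(1 - 5) × (2.6 - 7)/(1 - 7) × (2.6 - 9)/(1 - 9) = 0.070400
L_1(2.6) = (2.6 - 1)/(3 - 1) × (2.6 - 5)/(3 - 5) × (2.6 - 7)/(3 - 7) × (2.6 - 9)/(3 - 9) = 1.126400
L_2(2.6) = (2.6 - 1)/(5 - 1) × (2.6 - 3)/(5 - 3) × (2.6 - 7)/(5 - 7) × (2.6 - 9)/(5 - 9) = -0.281600
L_3(2.6) = (2.6 - 1)/(7 - 1) × (2.6 - 3)/(7 - 3) × (2.6 - 5)/(7 - 5) × (2.6 - 9)/(7 - 9) = 0.102400
L_4(2.6) = (2.6 - 1)/(9 - 1) × (2.6 - 3)/(9 - 3) × (2.6 - 5)/(9 - 5) × (2.6 - 7)/(9 - 7) = -0.017600

P(2.6) = 23×L_0(2.6) + (-12)×L_1(2.6) + 15×L_2(2.6) + 25×L_3(2.6) + 16×L_4(2.6)
P(2.6) = -13.843200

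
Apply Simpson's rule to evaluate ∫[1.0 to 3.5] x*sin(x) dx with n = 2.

f(x) = x*sin(x)
a = 1.0, b = 3.5, n = 2
h = (b - a)/n = 1.250000

Simpson's rule: (h/3)[f(x₀) + 4f(x₁) + 2f(x₂) + ... + f(xₙ)]

x_0 = 1.0000, f(x_0) = 0.841471, coefficient = 1
x_1 = 2.2500, f(x_1) = 1.750665, coefficient = 4
x_2 = 3.5000, f(x_2) = -1.227741, coefficient = 1

I ≈ (1.250000/3) × 6.616388 = 2.756829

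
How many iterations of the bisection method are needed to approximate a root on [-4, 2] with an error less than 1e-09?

We need (b-a)/2^n ≤ 1e-09
(2 - (-4))/2^n ≤ 1e-09
6/2^n ≤ 1e-09
2^n ≥ 6000000000
n ≥ log₂(6000000000) = 32.48
n ≥ 33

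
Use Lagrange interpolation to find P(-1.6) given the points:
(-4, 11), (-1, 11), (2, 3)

Lagrange interpolation formula:
P(x) = Σ yᵢ × Lᵢ(x)
where Lᵢ(x) = Π_{j≠i} (x - xⱼ)/(xᵢ - xⱼ)

L_0(-1.6) = (-1.6 - (-1))/(-4 - (-1)) × (-1.6 - 2)/(-4 - 2) = 0.120000
L_1(-1.6) = (-1.6 - (-4))/(-1 - (-4)) × (-1.6 - 2)/(-1 - 2) = 0.960000
L_2(-1.6) = (-1.6 - (-4))/(2 - (-4)) × (-1.6 - (-1))/(2 - (-1)) = -0.080000

P(-1.6) = 11×L_0(-1.6) + 11×L_1(-1.6) + 3×L_2(-1.6)
P(-1.6) = 11.640000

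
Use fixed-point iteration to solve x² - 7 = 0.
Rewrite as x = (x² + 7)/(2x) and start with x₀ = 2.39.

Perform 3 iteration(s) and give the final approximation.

Equation: x² - 7 = 0
Fixed-point form: x = (x² + 7)/(2x)
x₀ = 2.39

x_1 = g(2.390000) = 2.659435
x_2 = g(2.659435) = 2.645787
x_3 = g(2.645787) = 2.645751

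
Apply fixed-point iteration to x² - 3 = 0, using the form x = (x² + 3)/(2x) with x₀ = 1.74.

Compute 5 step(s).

Equation: x² - 3 = 0
Fixed-point form: x = (x² + 3)/(2x)
x₀ = 1.74

x_1 = g(1.740000) = 1.732069
x_2 = g(1.732069) = 1.732051
x_3 = g(1.732051) = 1.732051
x_4 = g(1.732051) = 1.732051
x_5 = g(1.732051) = 1.732051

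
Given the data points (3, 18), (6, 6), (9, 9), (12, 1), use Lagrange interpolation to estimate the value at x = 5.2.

Lagrange interpolation formula:
P(x) = Σ yᵢ × Lᵢ(x)
where Lᵢ(x) = Π_{j≠i} (x - xⱼ)/(xᵢ - xⱼ)

L_0(5.2) = (5.2 - 6)/(3 - 6) × (5.2 - 9)/(3 - 9) × (5.2 - 12)/(3 - 12) = 0.127605
L_1(5.2) = (5.2 - 3)/(6 - 3) × (5.2 - 9)/(6 - 9) × (5.2 - 12)/(6 - 12) = 1.052741
L_2(5.2) = (5.2 - 3)/(9 - 3) × (5.2 - 6)/(9 - 6) × (5.2 - 12)/(9 - 12) = -0.221630
L_3(5.2) = (5.2 - 3)/(12 - 3) × (5.2 - 6)/(12 - 6) × (5.2 - 9)/(12 - 9) = 0.041284

P(5.2) = 18×L_0(5.2) + 6×L_1(5.2) + 9×L_2(5.2) + 1×L_3(5.2)
P(5.2) = 6.659951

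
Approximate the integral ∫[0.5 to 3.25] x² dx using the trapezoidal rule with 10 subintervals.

f(x) = x²
a = 0.5, b = 3.25, n = 10
h = (b - a)/n = 0.275000

Trapezoidal rule: (h/2)[f(x₀) + 2f(x₁) + 2f(x₂) + ... + f(xₙ)]

x_0 = 0.5000, f(x_0) = 0.250000, coefficient = 1
x_1 = 0.7750, f(x_1) = 0.600625, coefficient = 2
x_2 = 1.0500, f(x_2) = 1.102500, coefficient = 2
x_3 = 1.3250, f(x_3) = 1.755625, coefficient = 2
x_4 = 1.6000, f(x_4) = 2.560000, coefficient = 2
x_5 = 1.8750, f(x_5) = 3.515625, coefficient = 2
x_6 = 2.1500, f(x_6) = 4.622500, coefficient = 2
x_7 = 2.4250, f(x_7) = 5.880625, coefficient = 2
x_8 = 2.7000, f(x_8) = 7.290000, coefficient = 2
x_9 = 2.9750, f(x_9) = 8.850625, coefficient = 2
x_10 = 3.2500, f(x_10) = 10.562500, coefficient = 1

I ≈ (0.275000/2) × 83.168750 = 11.435703
Exact value: 11.401042
Error: 0.034661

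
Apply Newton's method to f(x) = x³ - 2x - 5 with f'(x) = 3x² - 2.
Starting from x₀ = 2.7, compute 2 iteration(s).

f(x) = x³ - 2x - 5
f'(x) = 3x² - 2
x₀ = 2.7

Newton-Raphson formula: x_{n+1} = x_n - f(x_n)/f'(x_n)

Iteration 1:
  f(2.700000) = 9.283000
  f'(2.700000) = 19.870000
  x_1 = 2.700000 - 9.283000/19.870000 = 2.232813
Iteration 2:
  f(2.232813) = 1.665964
  f'(2.232813) = 12.956366
  x_2 = 2.232813 - 1.665964/12.956366 = 2.104231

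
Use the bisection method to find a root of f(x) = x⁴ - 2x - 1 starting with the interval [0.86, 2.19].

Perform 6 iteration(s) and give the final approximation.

f(x) = x⁴ - 2x - 1
Initial interval: [0.86, 2.19]

Iteration 1:
  c_1 = (0.860000 + 2.190000)/2 = 1.525000
  f(c_1) = f(1.525000) = 1.358532
  f(a) × f(c) < 0, new interval: [0.860000, 1.525000]
Iteration 2:
  c_2 = (0.860000 + 1.525000)/2 = 1.192500
  f(c_2) = f(1.192500) = -1.362756
  f(a) × f(c) ≥ 0, new interval: [1.192500, 1.525000]
Iteration 3:
  c_3 = (1.192500 + 1.525000)/2 = 1.358750
  f(c_3) = f(1.358750) = -0.309040
  f(a) × f(c) ≥ 0, new interval: [1.358750, 1.525000]
Iteration 4:
  c_4 = (1.358750 + 1.525000)/2 = 1.441875
  f(c_4) = f(1.441875) = 0.438506
  f(a) × f(c) < 0, new interval: [1.358750, 1.441875]
Iteration 5:
  c_5 = (1.358750 + 1.441875)/2 = 1.400313
  f(c_5) = f(1.400313) = 0.044406
  f(a) × f(c) < 0, new interval: [1.358750, 1.400313]
Iteration 6:
  c_6 = (1.358750 + 1.400313)/2 = 1.379531
  f(c_6) = f(1.379531) = -0.137248
  f(a) × f(c) ≥ 0, new interval: [1.379531, 1.400313]

After 6 iteration(s), the approximation is c_6 = 1.379531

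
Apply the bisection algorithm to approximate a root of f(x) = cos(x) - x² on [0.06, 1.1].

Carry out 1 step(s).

f(x) = cos(x) - x²
Initial interval: [0.06, 1.1]

Iteration 1:
  c_1 = (0.060000 + 1.100000)/2 = 0.580000
  f(c_1) = f(0.580000) = 0.500063
  f(a) × f(c) ≥ 0, new interval: [0.580000, 1.100000]

After 1 iteration(s), the approximation is c_1 = 0.580000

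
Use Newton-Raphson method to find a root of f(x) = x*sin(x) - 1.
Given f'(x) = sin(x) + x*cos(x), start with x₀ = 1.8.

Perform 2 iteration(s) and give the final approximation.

f(x) = x*sin(x) - 1
f'(x) = sin(x) + x*cos(x)
x₀ = 1.8

Newton-Raphson formula: x_{n+1} = x_n - f(x_n)/f'(x_n)

Iteration 1:
  f(1.800000) = 0.752926
  f'(1.800000) = 0.564884
  x_1 = 1.800000 - 0.752926/0.564884 = 0.467114
Iteration 2:
  f(0.467114) = -0.789653
  f'(0.467114) = 0.867384
  x_2 = 0.467114 - (-0.789653)/0.867384 = 1.377499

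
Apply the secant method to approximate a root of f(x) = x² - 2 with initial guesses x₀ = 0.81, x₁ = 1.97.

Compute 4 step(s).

f(x) = x² - 2
x₀ = 0.81, x₁ = 1.97

Secant formula: x_{n+1} = x_n - f(x_n)(x_n - x_{n-1})/(f(x_n) - f(x_{n-1}))

Iteration 1:
  f(0.810000) = -1.343900
  f(1.970000) = 1.880900
  x_2 = 1.970000 - 1.880900×(1.970000 - 0.810000)/(1.880900 - (-1.343900))
       = 1.293417
Iteration 2:
  f(1.970000) = 1.880900
  f(1.293417) = -0.327072
  x_3 = 1.293417 - (-0.327072)×(1.293417 - 1.970000)/(-0.327072 - 1.880900)
       = 1.393641
Iteration 3:
  f(1.293417) = -0.327072
  f(1.393641) = -0.057765
  x_4 = 1.393641 - (-0.057765)×(1.393641 - 1.293417)/(-0.057765 - (-0.327072))
       = 1.415138
Iteration 4:
  f(1.393641) = -0.057765
  f(1.415138) = 0.002617
  x_5 = 1.415138 - 0.002617×(1.415138 - 1.393641)/(0.002617 - (-0.057765))
       = 1.414207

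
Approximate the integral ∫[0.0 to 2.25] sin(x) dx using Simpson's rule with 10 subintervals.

f(x) = sin(x)
a = 0.0, b = 2.25, n = 10
h = (b - a)/n = 0.225000

Simpson's rule: (h/3)[f(x₀) + 4f(x₁) + 2f(x₂) + ... + f(xₙ)]

x_0 = 0.0000, f(x_0) = 0.000000, coefficient = 1
x_1 = 0.2250, f(x_1) = 0.223106, coefficient = 4
x_2 = 0.4500, f(x_2) = 0.434966, coefficient = 2
x_3 = 0.6750, f(x_3) = 0.624897, coefficient = 4
x_4 = 0.9000, f(x_4) = 0.783327, coefficient = 2
x_5 = 1.1250, f(x_5) = 0.902268, coefficient = 4
x_6 = 1.3500, f(x_6) = 0.975723, coefficient = 2
x_7 = 1.5750, f(x_7) = 0.999991, coefficient = 4
x_8 = 1.8000, f(x_8) = 0.973848, coefficient = 2
x_9 = 2.0250, f(x_9) = 0.898611, coefficient = 4
x_10 = 2.2500, f(x_10) = 0.778073, coefficient = 1

I ≈ (0.225000/3) × 21.709293 = 1.628197
Exact value: 1.628174
Error: 0.000023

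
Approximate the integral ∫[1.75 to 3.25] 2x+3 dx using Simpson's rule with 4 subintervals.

f(x) = 2x+3
a = 1.75, b = 3.25, n = 4
h = (b - a)/n = 0.375000

Simpson's rule: (h/3)[f(x₀) + 4f(x₁) + 2f(x₂) + ... + f(xₙ)]

x_0 = 1.7500, f(x_0) = 6.500000, coefficient = 1
x_1 = 2.1250, f(x_1) = 7.250000, coefficient = 4
x_2 = 2.5000, f(x_2) = 8.000000, coefficient = 2
x_3 = 2.8750, f(x_3) = 8.750000, coefficient = 4
x_4 = 3.2500, f(x_4) = 9.500000, coefficient = 1

I ≈ (0.375000/3) × 96.000000 = 12.000000
Exact value: 12.000000
Error: 0.000000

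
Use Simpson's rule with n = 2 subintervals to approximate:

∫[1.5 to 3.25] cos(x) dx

f(x) = cos(x)
a = 1.5, b = 3.25, n = 2
h = (b - a)/n = 0.875000

Simpson's rule: (h/3)[f(x₀) + 4f(x₁) + 2f(x₂) + ... + f(xₙ)]

x_0 = 1.5000, f(x_0) = 0.070737, coefficient = 1
x_1 = 2.3750, f(x_1) = -0.720278, coefficient = 4
x_2 = 3.2500, f(x_2) = -0.994130, coefficient = 1

I ≈ (0.875000/3) × -3.804506 = -1.109648
Exact value: -1.105690
Error: 0.003958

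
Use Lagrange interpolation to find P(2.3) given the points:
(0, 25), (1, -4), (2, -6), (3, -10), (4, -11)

Lagrange interpolation formula:
P(x) = Σ yᵢ × Lᵢ(x)
where Lᵢ(x) = Π_{j≠i} (x - xⱼ)/(xᵢ - xⱼ)

L_0(2.3) = (2.3 - 1)/(0 - 1) × (2.3 - 2)/(0 - 2) × (2.3 - 3)/(0 - 3) × (2.3 - 4)/(0 - 4) = 0.019337
L_1(2.3) = (2.3 - 0)/(1 - 0) × (2.3 - 2)/(1 - 2) × (2.3 - 3)/(1 - 3) × (2.3 - 4)/(1 - 4) = -0.136850
L_2(2.3) = (2.3 - 0)/(2 - 0) × (2.3 - 1)/(2 - 1) × (2.3 - 3)/(2 - 3) × (2.3 - 4)/(2 - 4) = 0.889525
L_3(2.3) = (2.3 - 0)/(3 - 0) × (2.3 - 1)/(3 - 1) × (2.3 - 2)/(3 - 2) × (2.3 - 4)/(3 - 4) = 0.254150
L_4(2.3) = (2.3 - 0)/(4 - 0) × (2.3 - 1)/(4 - 1) × (2.3 - 2)/(4 - 2) × (2.3 - 3)/(4 - 3) = -0.026162

P(2.3) = 25×L_0(2.3) + (-4)×L_1(2.3) + (-6)×L_2(2.3) + (-10)×L_3(2.3) + (-11)×L_4(2.3)
P(2.3) = -6.560025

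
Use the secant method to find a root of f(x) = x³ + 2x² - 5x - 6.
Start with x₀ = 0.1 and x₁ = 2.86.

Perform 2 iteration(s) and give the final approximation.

f(x) = x³ + 2x² - 5x - 6
x₀ = 0.1, x₁ = 2.86

Secant formula: x_{n+1} = x_n - f(x_n)(x_n - x_{n-1})/(f(x_n) - f(x_{n-1}))

Iteration 1:
  f(0.100000) = -6.479000
  f(2.860000) = 19.452856
  x_2 = 2.860000 - 19.452856×(2.860000 - 0.100000)/(19.452856 - (-6.479000))
       = 0.789578
Iteration 2:
  f(2.860000) = 19.452856
  f(0.789578) = -8.208774
  x_3 = 0.789578 - (-8.208774)×(0.789578 - 2.860000)/(-8.208774 - 19.452856)
       = 1.403990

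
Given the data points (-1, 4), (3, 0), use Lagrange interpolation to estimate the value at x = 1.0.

Lagrange interpolation formula:
P(x) = Σ yᵢ × Lᵢ(x)
where Lᵢ(x) = Π_{j≠i} (x - xⱼ)/(xᵢ - xⱼ)

L_0(1.0) = (1.0 - 3)/(-1 - 3) = 0.500000
L_1(1.0) = (1.0 - (-1))/(3 - (-1)) = 0.500000

P(1.0) = 4×L_0(1.0) + 0×L_1(1.0)
P(1.0) = 2.000000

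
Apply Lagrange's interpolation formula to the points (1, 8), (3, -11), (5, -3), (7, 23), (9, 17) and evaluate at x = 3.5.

Lagrange interpolation formula:
P(x) = Σ yᵢ × Lᵢ(x)
where Lᵢ(x) = Π_{j≠i} (x - xⱼ)/(xᵢ - xⱼ)

L_0(3.5) = (3.5 - 3)/(1 - 3) × (3.5 - 5)/(1 - 5) × (3.5 - 7)/(1 - 7) × (3.5 - 9)/(1 - 9) = -0.037598
L_1(3.5) = (3.5 - 1)/(3 - 1) × (3.5 - 5)/(3 - 5) × (3.5 - 7)/(3 - 7) × (3.5 - 9)/(3 - 9) = 0.751953
L_2(3.5) = (3.5 - 1)/(5 - 1) × (3.5 - 3)/(5 - 3) × (3.5 - 7)/(5 - 7) × (3.5 - 9)/(5 - 9) = 0.375977
L_3(3.5) = (3.5 - 1)/(7 - 1) × (3.5 - 3)/(7 - 3) × (3.5 - 5)/(7 - 5) × (3.5 - 9)/(7 - 9) = -0.107422
L_4(3.5) = (3.5 - 1)/(9 - 1) × (3.5 - 3)/(9 - 3) × (3.5 - 5)/(9 - 5) × (3.5 - 7)/(9 - 7) = 0.017090

P(3.5) = 8×L_0(3.5) + (-11)×L_1(3.5) + (-3)×L_2(3.5) + 23×L_3(3.5) + 17×L_4(3.5)
P(3.5) = -11.880371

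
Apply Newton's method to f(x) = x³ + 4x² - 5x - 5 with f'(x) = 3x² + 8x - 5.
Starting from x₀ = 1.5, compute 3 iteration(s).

f(x) = x³ + 4x² - 5x - 5
f'(x) = 3x² + 8x - 5
x₀ = 1.5

Newton-Raphson formula: x_{n+1} = x_n - f(x_n)/f'(x_n)

Iteration 1:
  f(1.500000) = -0.125000
  f'(1.500000) = 13.750000
  x_1 = 1.500000 - (-0.125000)/13.750000 = 1.509091
Iteration 2:
  f(1.509091) = 0.000703
  f'(1.509091) = 13.904793
  x_2 = 1.509091 - 0.000703/13.904793 = 1.509040
Iteration 3:
  f(1.509040) = 0.000000
  f'(1.509040) = 13.903931
  x_3 = 1.509040 - 0.000000/13.903931 = 1.509040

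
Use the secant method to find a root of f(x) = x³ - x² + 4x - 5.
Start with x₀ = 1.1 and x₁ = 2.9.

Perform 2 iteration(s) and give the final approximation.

f(x) = x³ - x² + 4x - 5
x₀ = 1.1, x₁ = 2.9

Secant formula: x_{n+1} = x_n - f(x_n)(x_n - x_{n-1})/(f(x_n) - f(x_{n-1}))

Iteration 1:
  f(1.100000) = -0.479000
  f(2.900000) = 22.579000
  x_2 = 2.900000 - 22.579000×(2.900000 - 1.100000)/(22.579000 - (-0.479000))
       = 1.137393
Iteration 2:
  f(2.900000) = 22.579000
  f(1.137393) = -0.272690
  x_3 = 1.137393 - (-0.272690)×(1.137393 - 2.900000)/(-0.272690 - 22.579000)
       = 1.158426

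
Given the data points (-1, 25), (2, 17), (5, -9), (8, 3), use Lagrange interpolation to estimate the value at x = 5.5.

Lagrange interpolation formula:
P(x) = Σ yᵢ × Lᵢ(x)
where Lᵢ(x) = Π_{j≠i} (x - xⱼ)/(xᵢ - xⱼ)

L_0(5.5) = (5.5 - 2)/(-1 - 2) × (5.5 - 5)/(-1 - 5) × (5.5 - 8)/(-1 - 8) = 0.027006
L_1(5.5) = (5.5 - (-1))/(2 - (-1)) × (5.5 - 5)/(2 - 5) × (5.5 - 8)/(2 - 8) = -0.150463
L_2(5.5) = (5.5 - (-1))/(5 - (-1)) × (5.5 - 2)/(5 - 2) × (5.5 - 8)/(5 - 8) = 1.053241
L_3(5.5) = (5.5 - (-1))/(8 - (-1)) × (5.5 - 2)/(8 - 2) × (5.5 - 5)/(8 - 5) = 0.070216

P(5.5) = 25×L_0(5.5) + 17×L_1(5.5) + (-9)×L_2(5.5) + 3×L_3(5.5)
P(5.5) = -11.151235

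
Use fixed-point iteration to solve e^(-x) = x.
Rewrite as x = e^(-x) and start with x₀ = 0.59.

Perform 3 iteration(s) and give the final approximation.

Equation: e^(-x) = x
Fixed-point form: x = e^(-x)
x₀ = 0.59

x_1 = g(0.590000) = 0.554327
x_2 = g(0.554327) = 0.574459
x_3 = g(0.574459) = 0.563010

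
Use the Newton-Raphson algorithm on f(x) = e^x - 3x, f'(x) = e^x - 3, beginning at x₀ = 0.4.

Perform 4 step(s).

f(x) = e^x - 3x
f'(x) = e^x - 3
x₀ = 0.4

Newton-Raphson formula: x_{n+1} = x_n - f(x_n)/f'(x_n)

Iteration 1:
  f(0.400000) = 0.291825
  f'(0.400000) = -1.508175
  x_1 = 0.400000 - 0.291825/(-1.508175) = 0.593495
Iteration 2:
  f(0.593495) = 0.029819
  f'(0.593495) = -1.189695
  x_2 = 0.593495 - 0.029819/(-1.189695) = 0.618560
Iteration 3:
  f(0.618560) = 0.000573
  f'(0.618560) = -1.143747
  x_3 = 0.618560 - 0.000573/(-1.143747) = 0.619061
Iteration 4:
  f(0.619061) = 0.000000
  f'(0.619061) = -1.142817
  x_4 = 0.619061 - 0.000000/(-1.142817) = 0.619061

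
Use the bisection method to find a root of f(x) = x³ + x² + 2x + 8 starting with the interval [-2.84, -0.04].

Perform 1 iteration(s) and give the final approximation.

f(x) = x³ + x² + 2x + 8
Initial interval: [-2.84, -0.04]

Iteration 1:
  c_1 = (-2.840000 + (-0.040000))/2 = -1.440000
  f(c_1) = f(-1.440000) = 4.207616
  f(a) × f(c) < 0, new interval: [-2.840000, -1.440000]

After 1 iteration(s), the approximation is c_1 = -1.440000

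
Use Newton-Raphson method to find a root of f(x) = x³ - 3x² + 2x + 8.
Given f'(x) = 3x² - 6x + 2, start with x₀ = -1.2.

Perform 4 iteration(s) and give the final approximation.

f(x) = x³ - 3x² + 2x + 8
f'(x) = 3x² - 6x + 2
x₀ = -1.2

Newton-Raphson formula: x_{n+1} = x_n - f(x_n)/f'(x_n)

Iteration 1:
  f(-1.200000) = -0.448000
  f'(-1.200000) = 13.520000
  x_1 = -1.200000 - (-0.448000)/13.520000 = -1.166864
Iteration 2:
  f(-1.166864) = -0.007210
  f'(-1.166864) = 13.085898
  x_2 = -1.166864 - (-0.007210)/13.085898 = -1.166313
Iteration 3:
  f(-1.166313) = -0.000002
  f'(-1.166313) = 13.078735
  x_3 = -1.166313 - (-0.000002)/13.078735 = -1.166313
Iteration 4:
  f(-1.166313) = 0.000000
  f'(-1.166313) = 13.078733
  x_4 = -1.166313 - 0.000000/13.078733 = -1.166313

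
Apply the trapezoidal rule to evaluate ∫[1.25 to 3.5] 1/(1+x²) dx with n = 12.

f(x) = 1/(1+x²)
a = 1.25, b = 3.5, n = 12
h = (b - a)/n = 0.187500

Trapezoidal rule: (h/2)[f(x₀) + 2f(x₁) + 2f(x₂) + ... + f(xₙ)]

x_0 = 1.2500, f(x_0) = 0.390244, coefficient = 1
x_1 = 1.4375, f(x_1) = 0.326115, coefficient = 2
x_2 = 1.6250, f(x_2) = 0.274678, coefficient = 2
x_3 = 1.8125, f(x_3) = 0.233364, coefficient = 2
x_4 = 2.0000, f(x_4) = 0.200000, coefficient = 2
x_5 = 2.1875, f(x_5) = 0.172856, coefficient = 2
x_6 = 2.3750, f(x_6) = 0.150588, coefficient = 2
x_7 = 2.5625, f(x_7) = 0.132163, coefficient = 2
x_8 = 2.7500, f(x_8) = 0.116788, coefficient = 2
x_9 = 2.9375, f(x_9) = 0.103854, coefficient = 2
x_10 = 3.1250, f(x_10) = 0.092888, coefficient = 2
x_11 = 3.3125, f(x_11) = 0.083524, coefficient = 2
x_12 = 3.5000, f(x_12) = 0.075472, coefficient = 1

I ≈ (0.187500/2) × 4.239352 = 0.397439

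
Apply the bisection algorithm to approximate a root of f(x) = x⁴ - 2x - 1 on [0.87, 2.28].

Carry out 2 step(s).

f(x) = x⁴ - 2x - 1
Initial interval: [0.87, 2.28]

Iteration 1:
  c_1 = (0.870000 + 2.280000)/2 = 1.575000
  f(c_1) = f(1.575000) = 2.003500
  f(a) × f(c) < 0, new interval: [0.870000, 1.575000]
Iteration 2:
  c_2 = (0.870000 + 1.575000)/2 = 1.222500
  f(c_2) = f(1.222500) = -1.211451
  f(a) × f(c) ≥ 0, new interval: [1.222500, 1.575000]

After 2 iteration(s), the approximation is c_2 = 1.222500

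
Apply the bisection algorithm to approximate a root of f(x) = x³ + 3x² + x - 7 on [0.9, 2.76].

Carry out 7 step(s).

f(x) = x³ + 3x² + x - 7
Initial interval: [0.9, 2.76]

Iteration 1:
  c_1 = (0.900000 + 2.760000)/2 = 1.830000
  f(c_1) = f(1.830000) = 11.005187
  f(a) × f(c) < 0, new interval: [0.900000, 1.830000]
Iteration 2:
  c_2 = (0.900000 + 1.830000)/2 = 1.365000
  f(c_2) = f(1.365000) = 2.497977
  f(a) × f(c) < 0, new interval: [0.900000, 1.365000]
Iteration 3:
  c_3 = (0.900000 + 1.365000)/2 = 1.132500
  f(c_3) = f(1.132500) = -0.567336
  f(a) × f(c) ≥ 0, new interval: [1.132500, 1.365000]
Iteration 4:
  c_4 = (1.132500 + 1.365000)/2 = 1.248750
  f(c_4) = f(1.248750) = 0.874151
  f(a) × f(c) < 0, new interval: [1.132500, 1.248750]
Iteration 5:
  c_5 = (1.132500 + 1.248750)/2 = 1.190625
  f(c_5) = f(1.190625) = 0.131204
  f(a) × f(c) < 0, new interval: [1.132500, 1.190625]
Iteration 6:
  c_6 = (1.132500 + 1.190625)/2 = 1.161563
  f(c_6) = f(1.161563) = -0.223543
  f(a) × f(c) ≥ 0, new interval: [1.161563, 1.190625]
Iteration 7:
  c_7 = (1.161563 + 1.190625)/2 = 1.176094
  f(c_7) = f(1.176094) = -0.047548
  f(a) × f(c) ≥ 0, new interval: [1.176094, 1.190625]

After 7 iteration(s), the approximation is c_7 = 1.176094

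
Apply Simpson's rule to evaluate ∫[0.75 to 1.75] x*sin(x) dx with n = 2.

f(x) = x*sin(x)
a = 0.75, b = 1.75, n = 2
h = (b - a)/n = 0.500000

Simpson's rule: (h/3)[f(x₀) + 4f(x₁) + 2f(x₂) + ... + f(xₙ)]

x_0 = 0.7500, f(x_0) = 0.511229, coefficient = 1
x_1 = 1.2500, f(x_1) = 1.186231, coefficient = 4
x_2 = 1.7500, f(x_2) = 1.721975, coefficient = 1

I ≈ (0.500000/3) × 6.978128 = 1.163021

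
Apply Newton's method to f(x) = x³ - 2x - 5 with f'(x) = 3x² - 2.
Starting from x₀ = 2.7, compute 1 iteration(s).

f(x) = x³ - 2x - 5
f'(x) = 3x² - 2
x₀ = 2.7

Newton-Raphson formula: x_{n+1} = x_n - f(x_n)/f'(x_n)

Iteration 1:
  f(2.700000) = 9.283000
  f'(2.700000) = 19.870000
  x_1 = 2.700000 - 9.283000/19.870000 = 2.232813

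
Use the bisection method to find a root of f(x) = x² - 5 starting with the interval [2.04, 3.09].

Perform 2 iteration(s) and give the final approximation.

f(x) = x² - 5
Initial interval: [2.04, 3.09]

Iteration 1:
  c_1 = (2.040000 + 3.090000)/2 = 2.565000
  f(c_1) = f(2.565000) = 1.579225
  f(a) × f(c) < 0, new interval: [2.040000, 2.565000]
Iteration 2:
  c_2 = (2.040000 + 2.565000)/2 = 2.302500
  f(c_2) = f(2.302500) = 0.301506
  f(a) × f(c) < 0, new interval: [2.040000, 2.302500]

After 2 iteration(s), the approximation is c_2 = 2.302500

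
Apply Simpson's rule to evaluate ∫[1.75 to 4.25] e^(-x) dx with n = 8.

f(x) = e^(-x)
a = 1.75, b = 4.25, n = 8
h = (b - a)/n = 0.312500

Simpson's rule: (h/3)[f(x₀) + 4f(x₁) + 2f(x₂) + ... + f(xₙ)]

x_0 = 1.7500, f(x_0) = 0.173774, coefficient = 1
x_1 = 2.0625, f(x_1) = 0.127136, coefficient = 4
x_2 = 2.3750, f(x_2) = 0.093014, coefficient = 2
x_3 = 2.6875, f(x_3) = 0.068051, coefficient = 4
x_4 = 3.0000, f(x_4) = 0.049787, coefficient = 2
x_5 = 3.3125, f(x_5) = 0.036425, coefficient = 4
x_6 = 3.6250, f(x_6) = 0.026649, coefficient = 2
x_7 = 3.9375, f(x_7) = 0.019497, coefficient = 4
x_8 = 4.2500, f(x_8) = 0.014264, coefficient = 1

I ≈ (0.312500/3) × 1.531373 = 0.159518
Exact value: 0.159510
Error: 0.000008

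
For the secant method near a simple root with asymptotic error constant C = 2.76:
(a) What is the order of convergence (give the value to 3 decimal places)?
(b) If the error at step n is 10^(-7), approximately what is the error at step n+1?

(a) Secant method has superlinear convergence with order φ = (1+√5)/2 ≈ 1.618.
    This means |e_{n+1}| ≈ C|e_n|^1.618.

(b) With |e_n| = 10^(-7) and C = 2.76:
    |e_{n+1}| ≈ 2.76 × (10^(-7))^1.618 = 2.76 × 10^(-11.33)

(a) ≈ 1.618 (golden ratio); (b) |e_{n+1}| ≈ 1.302e-11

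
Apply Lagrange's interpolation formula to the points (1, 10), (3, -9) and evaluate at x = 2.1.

Lagrange interpolation formula:
P(x) = Σ yᵢ × Lᵢ(x)
where Lᵢ(x) = Π_{j≠i} (x - xⱼ)/(xᵢ - xⱼ)

L_0(2.1) = (2.1 - 3)/(1 - 3) = 0.450000
L_1(2.1) = (2.1 - 1)/(3 - 1) = 0.550000

P(2.1) = 10×L_0(2.1) + (-9)×L_1(2.1)
P(2.1) = -0.450000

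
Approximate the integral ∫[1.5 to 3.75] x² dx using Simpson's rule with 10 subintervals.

f(x) = x²
a = 1.5, b = 3.75, n = 10
h = (b - a)/n = 0.225000

Simpson's rule: (h/3)[f(x₀) + 4f(x₁) + 2f(x₂) + ... + f(xₙ)]

x_0 = 1.5000, f(x_0) = 2.250000, coefficient = 1
x_1 = 1.7250, f(x_1) = 2.975625, coefficient = 4
x_2 = 1.9500, f(x_2) = 3.802500, coefficient = 2
x_3 = 2.1750, f(x_3) = 4.730625, coefficient = 4
x_4 = 2.4000, f(x_4) = 5.760000, coefficient = 2
x_5 = 2.6250, f(x_5) = 6.890625, coefficient = 4
x_6 = 2.8500, f(x_6) = 8.122500, coefficient = 2
x_7 = 3.0750, f(x_7) = 9.455625, coefficient = 4
x_8 = 3.3000, f(x_8) = 10.890000, coefficient = 2
x_9 = 3.5250, f(x_9) = 12.425625, coefficient = 4
x_10 = 3.7500, f(x_10) = 14.062500, coefficient = 1

I ≈ (0.225000/3) × 219.375000 = 16.453125
Exact value: 16.453125
Error: 0.000000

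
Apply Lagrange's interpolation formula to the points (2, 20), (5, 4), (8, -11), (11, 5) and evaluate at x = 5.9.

Lagrange interpolation formula:
P(x) = Σ yᵢ × Lᵢ(x)
where Lᵢ(x) = Π_{j≠i} (x - xⱼ)/(xᵢ - xⱼ)

L_0(5.9) = (5.9 - 5)/(2 - 5) × (5.9 - 8)/(2 - 8) × (5.9 - 11)/(2 - 11) = -0.059500
L_1(5.9) = (5.9 - 2)/(5 - 2) × (5.9 - 8)/(5 - 8) × (5.9 - 11)/(5 - 11) = 0.773500
L_2(5.9) = (5.9 - 2)/(8 - 2) × (5.9 - 5)/(8 - 5) × (5.9 - 11)/(8 - 11) = 0.331500
L_3(5.9) = (5.9 - 2)/(11 - 2) × (5.9 - 5)/(11 - 5) × (5.9 - 8)/(11 - 8) = -0.045500

P(5.9) = 20×L_0(5.9) + 4×L_1(5.9) + (-11)×L_2(5.9) + 5×L_3(5.9)
P(5.9) = -1.970000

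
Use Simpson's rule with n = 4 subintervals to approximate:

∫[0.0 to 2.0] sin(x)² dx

f(x) = sin(x)²
a = 0.0, b = 2.0, n = 4
h = (b - a)/n = 0.500000

Simpson's rule: (h/3)[f(x₀) + 4f(x₁) + 2f(x₂) + ... + f(xₙ)]

x_0 = 0.0000, f(x_0) = 0.000000, coefficient = 1
x_1 = 0.5000, f(x_1) = 0.229849, coefficient = 4
x_2 = 1.0000, f(x_2) = 0.708073, coefficient = 2
x_3 = 1.5000, f(x_3) = 0.994996, coefficient = 4
x_4 = 2.0000, f(x_4) = 0.826822, coefficient = 1

I ≈ (0.500000/3) × 7.142349 = 1.190392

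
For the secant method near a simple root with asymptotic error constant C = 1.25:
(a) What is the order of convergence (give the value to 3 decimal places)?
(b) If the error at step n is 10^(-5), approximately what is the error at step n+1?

(a) Secant method has superlinear convergence with order φ = (1+√5)/2 ≈ 1.618.
    This means |e_{n+1}| ≈ C|e_n|^1.618.

(b) With |e_n| = 10^(-5) and C = 1.25:
    |e_{n+1}| ≈ 1.25 × (10^(-5))^1.618 = 1.25 × 10^(-8.09)

(a) ≈ 1.618 (golden ratio); (b) |e_{n+1}| ≈ 1.016e-08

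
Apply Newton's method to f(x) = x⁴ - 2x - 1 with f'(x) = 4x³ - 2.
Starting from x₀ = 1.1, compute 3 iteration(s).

f(x) = x⁴ - 2x - 1
f'(x) = 4x³ - 2
x₀ = 1.1

Newton-Raphson formula: x_{n+1} = x_n - f(x_n)/f'(x_n)

Iteration 1:
  f(1.100000) = -1.735900
  f'(1.100000) = 3.324000
  x_1 = 1.100000 - (-1.735900)/3.324000 = 1.622232
Iteration 2:
  f(1.622232) = 2.681051
  f'(1.622232) = 15.076509
  x_2 = 1.622232 - 2.681051/15.076509 = 1.444403
Iteration 3:
  f(1.444403) = 0.463837
  f'(1.444403) = 10.053820
  x_3 = 1.444403 - 0.463837/10.053820 = 1.398267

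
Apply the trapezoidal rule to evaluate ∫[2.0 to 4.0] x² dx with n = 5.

f(x) = x²
a = 2.0, b = 4.0, n = 5
h = (b - a)/n = 0.400000

Trapezoidal rule: (h/2)[f(x₀) + 2f(x₁) + 2f(x₂) + ... + f(xₙ)]

x_0 = 2.0000, f(x_0) = 4.000000, coefficient = 1
x_1 = 2.4000, f(x_1) = 5.760000, coefficient = 2
x_2 = 2.8000, f(x_2) = 7.840000, coefficient = 2
x_3 = 3.2000, f(x_3) = 10.240000, coefficient = 2
x_4 = 3.6000, f(x_4) = 12.960000, coefficient = 2
x_5 = 4.0000, f(x_5) = 16.000000, coefficient = 1

I ≈ (0.400000/2) × 93.600000 = 18.720000
Exact value: 18.666667
Error: 0.053333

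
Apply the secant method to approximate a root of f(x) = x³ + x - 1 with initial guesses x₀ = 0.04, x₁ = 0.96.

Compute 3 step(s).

f(x) = x³ + x - 1
x₀ = 0.04, x₁ = 0.96

Secant formula: x_{n+1} = x_n - f(x_n)(x_n - x_{n-1})/(f(x_n) - f(x_{n-1}))

Iteration 1:
  f(0.040000) = -0.959936
  f(0.960000) = 0.844736
  x_2 = 0.960000 - 0.844736×(0.960000 - 0.040000)/(0.844736 - (-0.959936))
       = 0.529364
Iteration 2:
  f(0.960000) = 0.844736
  f(0.529364) = -0.322295
  x_3 = 0.529364 - (-0.322295)×(0.529364 - 0.960000)/(-0.322295 - 0.844736)
       = 0.648291
Iteration 3:
  f(0.529364) = -0.322295
  f(0.648291) = -0.079244
  x_4 = 0.648291 - (-0.079244)×(0.648291 - 0.529364)/(-0.079244 - (-0.322295))
       = 0.687066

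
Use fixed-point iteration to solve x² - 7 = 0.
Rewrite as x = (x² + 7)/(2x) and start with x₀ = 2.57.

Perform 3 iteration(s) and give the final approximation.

Equation: x² - 7 = 0
Fixed-point form: x = (x² + 7)/(2x)
x₀ = 2.57

x_1 = g(2.570000) = 2.646868
x_2 = g(2.646868) = 2.645752
x_3 = g(2.645752) = 2.645751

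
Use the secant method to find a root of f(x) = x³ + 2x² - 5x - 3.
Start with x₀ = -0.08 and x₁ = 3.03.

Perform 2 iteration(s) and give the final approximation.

f(x) = x³ + 2x² - 5x - 3
x₀ = -0.08, x₁ = 3.03

Secant formula: x_{n+1} = x_n - f(x_n)(x_n - x_{n-1})/(f(x_n) - f(x_{n-1}))

Iteration 1:
  f(-0.080000) = -2.587712
  f(3.030000) = 28.029927
  x_2 = 3.030000 - 28.029927×(3.030000 - (-0.080000))/(28.029927 - (-2.587712))
       = 0.182848
Iteration 2:
  f(3.030000) = 28.029927
  f(0.182848) = -3.841260
  x_3 = 0.182848 - (-3.841260)×(0.182848 - 3.030000)/(-3.841260 - 28.029927)
       = 0.526000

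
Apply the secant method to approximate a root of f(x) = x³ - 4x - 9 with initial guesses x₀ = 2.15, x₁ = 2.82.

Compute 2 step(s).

f(x) = x³ - 4x - 9
x₀ = 2.15, x₁ = 2.82

Secant formula: x_{n+1} = x_n - f(x_n)(x_n - x_{n-1})/(f(x_n) - f(x_{n-1}))

Iteration 1:
  f(2.150000) = -7.661625
  f(2.820000) = 2.145768
  x_2 = 2.820000 - 2.145768×(2.820000 - 2.150000)/(2.145768 - (-7.661625))
       = 2.673410
Iteration 2:
  f(2.820000) = 2.145768
  f(2.673410) = -0.586453
  x_3 = 2.673410 - (-0.586453)×(2.673410 - 2.820000)/(-0.586453 - 2.145768)
       = 2.704875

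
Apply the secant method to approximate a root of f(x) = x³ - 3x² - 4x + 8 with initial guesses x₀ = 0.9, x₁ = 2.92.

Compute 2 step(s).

f(x) = x³ - 3x² - 4x + 8
x₀ = 0.9, x₁ = 2.92

Secant formula: x_{n+1} = x_n - f(x_n)(x_n - x_{n-1})/(f(x_n) - f(x_{n-1}))

Iteration 1:
  f(0.900000) = 2.699000
  f(2.920000) = -4.362112
  x_2 = 2.920000 - (-4.362112)×(2.920000 - 0.900000)/(-4.362112 - 2.699000)
       = 1.672114
Iteration 2:
  f(2.920000) = -4.362112
  f(1.672114) = -2.401176
  x_3 = 1.672114 - (-2.401176)×(1.672114 - 2.920000)/(-2.401176 - (-4.362112))
       = 0.144070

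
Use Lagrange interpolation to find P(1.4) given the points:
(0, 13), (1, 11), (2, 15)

Lagrange interpolation formula:
P(x) = Σ yᵢ × Lᵢ(x)
where Lᵢ(x) = Π_{j≠i} (x - xⱼ)/(xᵢ - xⱼ)

L_0(1.4) = (1.4 - 1)/(0 - 1) × (1.4 - 2)/(0 - 2) = -0.120000
L_1(1.4) = (1.4 - 0)/(1 - 0) × (1.4 - 2)/(1 - 2) = 0.840000
L_2(1.4) = (1.4 - 0)/(2 - 0) × (1.4 - 1)/(2 - 1) = 0.280000

P(1.4) = 13×L_0(1.4) + 11×L_1(1.4) + 15×L_2(1.4)
P(1.4) = 11.880000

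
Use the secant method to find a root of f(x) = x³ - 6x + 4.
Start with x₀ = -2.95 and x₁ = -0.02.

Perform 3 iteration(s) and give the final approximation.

f(x) = x³ - 6x + 4
x₀ = -2.95, x₁ = -0.02

Secant formula: x_{n+1} = x_n - f(x_n)(x_n - x_{n-1})/(f(x_n) - f(x_{n-1}))

Iteration 1:
  f(-2.950000) = -3.972375
  f(-0.020000) = 4.119992
  x_2 = -0.020000 - 4.119992×(-0.020000 - (-2.950000))/(4.119992 - (-3.972375))
       = -1.511724
Iteration 2:
  f(-0.020000) = 4.119992
  f(-1.511724) = 9.615587
  x_3 = -1.511724 - 9.615587×(-1.511724 - (-0.020000))/(9.615587 - 4.119992)
       = 1.098330
Iteration 3:
  f(-1.511724) = 9.615587
  f(1.098330) = -1.265034
  x_4 = 1.098330 - (-1.265034)×(1.098330 - (-1.511724))/(-1.265034 - 9.615587)
       = 0.794873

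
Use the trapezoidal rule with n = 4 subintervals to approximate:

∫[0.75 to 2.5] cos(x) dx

f(x) = cos(x)
a = 0.75, b = 2.5, n = 4
h = (b - a)/n = 0.437500

Trapezoidal rule: (h/2)[f(x₀) + 2f(x₁) + 2f(x₂) + ... + f(xₙ)]

x_0 = 0.7500, f(x_0) = 0.731689, coefficient = 1
x_1 = 1.1875, f(x_1) = 0.373980, coefficient = 2
x_2 = 1.6250, f(x_2) = -0.054177, coefficient = 2
x_3 = 2.0625, f(x_3) = -0.472128, coefficient = 2
x_4 = 2.5000, f(x_4) = -0.801144, coefficient = 1

I ≈ (0.437500/2) × -0.374107 = -0.081836
Exact value: -0.083167
Error: 0.001331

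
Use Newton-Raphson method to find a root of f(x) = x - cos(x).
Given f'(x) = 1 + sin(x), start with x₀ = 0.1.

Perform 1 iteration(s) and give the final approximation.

f(x) = x - cos(x)
f'(x) = 1 + sin(x)
x₀ = 0.1

Newton-Raphson formula: x_{n+1} = x_n - f(x_n)/f'(x_n)

Iteration 1:
  f(0.100000) = -0.895004
  f'(0.100000) = 1.099833
  x_1 = 0.100000 - (-0.895004)/1.099833 = 0.913763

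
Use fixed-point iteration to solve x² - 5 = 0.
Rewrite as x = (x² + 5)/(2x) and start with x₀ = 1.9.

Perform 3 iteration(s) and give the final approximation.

Equation: x² - 5 = 0
Fixed-point form: x = (x² + 5)/(2x)
x₀ = 1.9

x_1 = g(1.900000) = 2.265789
x_2 = g(2.265789) = 2.236263
x_3 = g(2.236263) = 2.236068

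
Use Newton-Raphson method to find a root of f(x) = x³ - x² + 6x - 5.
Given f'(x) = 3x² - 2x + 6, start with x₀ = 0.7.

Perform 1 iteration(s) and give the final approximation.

f(x) = x³ - x² + 6x - 5
f'(x) = 3x² - 2x + 6
x₀ = 0.7

Newton-Raphson formula: x_{n+1} = x_n - f(x_n)/f'(x_n)

Iteration 1:
  f(0.700000) = -0.947000
  f'(0.700000) = 6.070000
  x_1 = 0.700000 - (-0.947000)/6.070000 = 0.856013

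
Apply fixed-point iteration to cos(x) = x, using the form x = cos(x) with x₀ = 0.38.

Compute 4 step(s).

Equation: cos(x) = x
Fixed-point form: x = cos(x)
x₀ = 0.38

x_1 = g(0.380000) = 0.928665
x_2 = g(0.928665) = 0.598904
x_3 = g(0.598904) = 0.825954
x_4 = g(0.825954) = 0.677856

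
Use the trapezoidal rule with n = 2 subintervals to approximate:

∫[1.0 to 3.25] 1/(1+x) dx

f(x) = 1/(1+x)
a = 1.0, b = 3.25, n = 2
h = (b - a)/n = 1.125000

Trapezoidal rule: (h/2)[f(x₀) + 2f(x₁) + 2f(x₂) + ... + f(xₙ)]

x_0 = 1.0000, f(x_0) = 0.500000, coefficient = 1
x_1 = 2.1250, f(x_1) = 0.320000, coefficient = 2
x_2 = 3.2500, f(x_2) = 0.235294, coefficient = 1

I ≈ (1.125000/2) × 1.375294 = 0.773603
Exact value: 0.753772
Error: 0.019831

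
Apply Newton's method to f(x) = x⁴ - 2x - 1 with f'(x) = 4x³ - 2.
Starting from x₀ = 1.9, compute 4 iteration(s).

f(x) = x⁴ - 2x - 1
f'(x) = 4x³ - 2
x₀ = 1.9

Newton-Raphson formula: x_{n+1} = x_n - f(x_n)/f'(x_n)

Iteration 1:
  f(1.900000) = 8.232100
  f'(1.900000) = 25.436000
  x_1 = 1.900000 - 8.232100/25.436000 = 1.576360
Iteration 2:
  f(1.576360) = 2.022066
  f'(1.576360) = 13.668465
  x_2 = 1.576360 - 2.022066/13.668465 = 1.428424
Iteration 3:
  f(1.428424) = 0.306361
  f'(1.428424) = 9.658190
  x_3 = 1.428424 - 0.306361/9.658190 = 1.396703
Iteration 4:
  f(1.396703) = 0.012137
  f'(1.396703) = 8.898645
  x_4 = 1.396703 - 0.012137/8.898645 = 1.395339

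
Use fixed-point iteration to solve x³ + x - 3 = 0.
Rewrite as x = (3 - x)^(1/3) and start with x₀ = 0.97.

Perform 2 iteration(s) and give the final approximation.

Equation: x³ + x - 3 = 0
Fixed-point form: x = (3 - x)^(1/3)
x₀ = 0.97

x_1 = g(0.970000) = 1.266189
x_2 = g(1.266189) = 1.201344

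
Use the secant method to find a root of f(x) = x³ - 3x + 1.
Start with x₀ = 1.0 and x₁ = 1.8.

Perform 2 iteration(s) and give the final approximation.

f(x) = x³ - 3x + 1
x₀ = 1.0, x₁ = 1.8

Secant formula: x_{n+1} = x_n - f(x_n)(x_n - x_{n-1})/(f(x_n) - f(x_{n-1}))

Iteration 1:
  f(1.000000) = -1.000000
  f(1.800000) = 1.432000
  x_2 = 1.800000 - 1.432000×(1.800000 - 1.000000)/(1.432000 - (-1.000000))
       = 1.328947
Iteration 2:
  f(1.800000) = 1.432000
  f(1.328947) = -0.639787
  x_3 = 1.328947 - (-0.639787)×(1.328947 - 1.800000)/(-0.639787 - 1.432000)
       = 1.474413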